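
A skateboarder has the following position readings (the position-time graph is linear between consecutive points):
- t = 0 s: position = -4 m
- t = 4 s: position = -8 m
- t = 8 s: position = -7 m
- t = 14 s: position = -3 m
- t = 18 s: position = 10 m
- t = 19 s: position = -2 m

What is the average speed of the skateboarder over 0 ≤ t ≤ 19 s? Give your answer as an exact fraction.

34/19 m/s

Average speed = (total path length)/(elapsed time); on a piecewise-linear x-t graph the path length is Σ|Δx|.
0–4 s: |Δx| = |-8 − -4| = 4 m
4–8 s: |Δx| = |-7 − -8| = 1 m
8–14 s: |Δx| = |-3 − -7| = 4 m
14–18 s: |Δx| = |10 − -3| = 13 m
18–19 s: |Δx| = |-2 − 10| = 12 m
Total path = 34 m; average speed = 34/19 = 34/19 m/s.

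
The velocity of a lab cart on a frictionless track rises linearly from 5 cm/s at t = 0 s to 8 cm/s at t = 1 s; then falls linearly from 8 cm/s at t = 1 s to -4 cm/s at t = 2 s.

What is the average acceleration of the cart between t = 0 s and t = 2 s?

-4.5 cm/s²

Average acceleration = Δv/Δt = (-4 − 5)/(2 − 0) = -4.5 cm/s².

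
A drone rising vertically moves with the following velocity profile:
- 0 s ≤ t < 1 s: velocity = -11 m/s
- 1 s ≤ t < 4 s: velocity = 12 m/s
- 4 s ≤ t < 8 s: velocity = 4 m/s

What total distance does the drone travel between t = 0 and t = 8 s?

63 m

Distance (not displacement) is the total path length: add the absolute areas under v-t.
0–1 s: |-11| × 1 = 11 m
1–4 s: |12| × 3 = 36 m
4–8 s: |4| × 4 = 16 m
Total distance = 63 m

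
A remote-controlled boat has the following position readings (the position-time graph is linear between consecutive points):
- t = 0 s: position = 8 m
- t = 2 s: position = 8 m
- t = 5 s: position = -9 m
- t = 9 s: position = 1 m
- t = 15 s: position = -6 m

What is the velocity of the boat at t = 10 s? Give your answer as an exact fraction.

-7/6 m/s

Velocity is the slope of the x-t graph on 9–15 s: (-6 − 1)/(15 − 9) = -7/6 m/s.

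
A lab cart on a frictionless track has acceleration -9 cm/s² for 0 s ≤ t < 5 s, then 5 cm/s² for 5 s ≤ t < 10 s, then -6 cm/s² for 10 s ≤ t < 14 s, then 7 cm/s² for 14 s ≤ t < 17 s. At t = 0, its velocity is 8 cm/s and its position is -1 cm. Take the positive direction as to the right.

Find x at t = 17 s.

-368.5 cm

On each constant-a segment, Δv = aΔt and Δx = v₀Δt + ½aΔt²; chain segment to segment.
0–5 s: v starts 8 cm/s; Δx = 8·5 + ½·-9·5² = -72.5 cm; v ends -37 cm/s.
5–10 s: v starts -37 cm/s; Δx = -37·5 + ½·5·5² = -122.5 cm; v ends -12 cm/s.
10–14 s: v starts -12 cm/s; Δx = -12·4 + ½·-6·4² = -96 cm; v ends -36 cm/s.
14–17 s: v starts -36 cm/s; Δx = -36·3 + ½·7·3² = -76.5 cm; v ends -15 cm/s.
x(17) = -1 + Σ Δx = -368.5 cm.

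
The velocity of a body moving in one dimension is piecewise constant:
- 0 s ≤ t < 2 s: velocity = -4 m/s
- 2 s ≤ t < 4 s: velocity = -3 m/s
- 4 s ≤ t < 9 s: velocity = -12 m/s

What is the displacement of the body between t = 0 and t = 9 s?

Net displacement equals the area under the velocity-time graph (areas below the axis count negative).
0–2 s: -4 × 2 = -8 m
2–4 s: -3 × 2 = -6 m
4–9 s: -12 × 5 = -60 m
Net displacement = -74 m

-74 m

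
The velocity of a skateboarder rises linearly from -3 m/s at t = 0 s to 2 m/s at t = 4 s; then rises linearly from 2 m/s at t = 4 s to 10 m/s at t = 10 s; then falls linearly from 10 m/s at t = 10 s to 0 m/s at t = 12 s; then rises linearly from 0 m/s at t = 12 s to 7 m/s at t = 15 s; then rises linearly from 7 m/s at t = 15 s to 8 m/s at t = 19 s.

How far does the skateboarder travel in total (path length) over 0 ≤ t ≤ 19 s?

Distance (not displacement) is the total path length: add the absolute areas under v-t.
0–4 s: v = 0 at t = 2.4 s; triangle areas 3.6 + 1.6 = 5.2 m
4–10 s: |½(2 + 10)(6)| = 36 m
10–12 s: |½(10 + 0)(2)| = 10 m
12–15 s: |½(0 + 7)(3)| = 10.5 m
15–19 s: |½(7 + 8)(4)| = 30 m
Total distance = 91.7 m

91.7 m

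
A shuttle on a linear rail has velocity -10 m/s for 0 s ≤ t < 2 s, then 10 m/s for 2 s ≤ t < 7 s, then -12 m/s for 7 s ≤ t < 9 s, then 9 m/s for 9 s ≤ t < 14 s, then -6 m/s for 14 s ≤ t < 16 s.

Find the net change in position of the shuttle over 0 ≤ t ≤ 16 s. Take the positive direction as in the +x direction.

39 m

Displacement is the signed area under the v-t curve.
0–2 s: -10 × 2 = -20 m
2–7 s: 10 × 5 = 50 m
7–9 s: -12 × 2 = -24 m
9–14 s: 9 × 5 = 45 m
14–16 s: -6 × 2 = -12 m
Net displacement = 39 m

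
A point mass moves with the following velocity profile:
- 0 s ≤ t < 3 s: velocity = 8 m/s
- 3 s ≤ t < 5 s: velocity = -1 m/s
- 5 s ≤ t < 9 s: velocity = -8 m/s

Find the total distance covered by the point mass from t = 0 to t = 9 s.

Distance (not displacement) is the total path length: add the absolute areas under v-t.
0–3 s: |8| × 3 = 24 m
3–5 s: |-1| × 2 = 2 m
5–9 s: |-8| × 4 = 32 m
Total distance = 58 m

58 m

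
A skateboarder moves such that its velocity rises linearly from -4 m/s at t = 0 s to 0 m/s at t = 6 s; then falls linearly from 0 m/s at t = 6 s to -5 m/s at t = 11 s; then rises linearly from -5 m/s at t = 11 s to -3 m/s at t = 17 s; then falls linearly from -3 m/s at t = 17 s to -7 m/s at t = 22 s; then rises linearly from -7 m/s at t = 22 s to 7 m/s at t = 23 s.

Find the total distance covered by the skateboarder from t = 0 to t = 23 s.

77 m

Distance (not displacement) is the total path length: add the absolute areas under v-t.
0–6 s: |½(-4 + 0)(6)| = 12 m
6–11 s: |½(0 + -5)(5)| = 12.5 m
11–17 s: |½(-5 + -3)(6)| = 24 m
17–22 s: |½(-3 + -7)(5)| = 25 m
22–23 s: v = 0 at t = 22.5 s; triangle areas 1.75 + 1.75 = 3.5 m
Total distance = 77 m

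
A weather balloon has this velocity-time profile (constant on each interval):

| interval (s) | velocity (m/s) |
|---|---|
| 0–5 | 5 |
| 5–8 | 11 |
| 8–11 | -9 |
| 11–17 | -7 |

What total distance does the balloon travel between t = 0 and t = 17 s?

Total distance travelled is ∫|v| dt — sum the magnitudes of each area piece.
0–5 s: |5| × 5 = 25 m
5–8 s: |11| × 3 = 33 m
8–11 s: |-9| × 3 = 27 m
11–17 s: |-7| × 6 = 42 m
Total distance = 127 m

127 m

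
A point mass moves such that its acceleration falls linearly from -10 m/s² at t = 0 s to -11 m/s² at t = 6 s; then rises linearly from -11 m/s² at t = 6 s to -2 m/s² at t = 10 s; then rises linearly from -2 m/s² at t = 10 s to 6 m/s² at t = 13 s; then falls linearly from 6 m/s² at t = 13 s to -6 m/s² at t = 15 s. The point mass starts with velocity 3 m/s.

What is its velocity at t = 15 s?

Δv equals the area under the a-t graph; then v = v₀ + Δv.
0–6 s: ½(-10 + -11)(6) = -63 m/s
6–10 s: ½(-11 + -2)(4) = -26 m/s
10–13 s: ½(-2 + 6)(3) = 6 m/s
13–15 s: ½(6 + -6)(2) = 0 m/s
Δv = -83 m/s, so v(15) = 3 + (-83) = -80 m/s.

-80 m/s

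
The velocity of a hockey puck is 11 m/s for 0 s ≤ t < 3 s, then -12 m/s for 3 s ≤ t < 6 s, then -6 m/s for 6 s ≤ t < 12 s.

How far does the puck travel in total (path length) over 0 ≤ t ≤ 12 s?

105 m

Distance (not displacement) is the total path length: add the absolute areas under v-t.
0–3 s: |11| × 3 = 33 m
3–6 s: |-12| × 3 = 36 m
6–12 s: |-6| × 6 = 36 m
Total distance = 105 m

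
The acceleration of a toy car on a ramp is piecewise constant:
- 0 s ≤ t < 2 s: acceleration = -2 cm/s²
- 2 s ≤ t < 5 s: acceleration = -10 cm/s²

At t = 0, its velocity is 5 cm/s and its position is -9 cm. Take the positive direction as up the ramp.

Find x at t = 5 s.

-45 cm

On each constant-a segment, Δv = aΔt and Δx = v₀Δt + ½aΔt²; chain segment to segment.
0–2 s: v starts 5 cm/s; Δx = 5·2 + ½·-2·2² = 6 cm; v ends 1 cm/s.
2–5 s: v starts 1 cm/s; Δx = 1·3 + ½·-10·3² = -42 cm; v ends -29 cm/s.
x(5) = -9 + Σ Δx = -45 cm.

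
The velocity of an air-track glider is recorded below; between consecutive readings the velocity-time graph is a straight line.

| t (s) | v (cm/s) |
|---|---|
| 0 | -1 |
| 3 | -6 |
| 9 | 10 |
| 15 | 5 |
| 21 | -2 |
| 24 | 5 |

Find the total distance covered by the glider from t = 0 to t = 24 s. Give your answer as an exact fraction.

1395/14 cm

Total distance travelled is ∫|v| dt — sum the magnitudes of each area piece.
0–3 s: |½(-1 + -6)(3)| = 10.5 cm
3–9 s: v = 0 at t = 5.25 s; triangle areas 6.75 + 18.75 = 25.5 cm
9–15 s: |½(10 + 5)(6)| = 45 cm
15–21 s: v = 0 at t = 135/7 s; triangle areas 75/7 + 12/7 = 87/7 cm
21–24 s: v = 0 at t = 153/7 s; triangle areas 6/7 + 75/14 = 87/14 cm
Total distance = 1395/14 cm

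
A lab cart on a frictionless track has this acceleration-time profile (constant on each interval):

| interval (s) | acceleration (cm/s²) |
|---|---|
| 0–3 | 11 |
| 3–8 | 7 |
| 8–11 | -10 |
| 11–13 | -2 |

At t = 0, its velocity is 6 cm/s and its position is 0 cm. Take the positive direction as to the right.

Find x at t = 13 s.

611 cm

On each constant-a segment, Δv = aΔt and Δx = v₀Δt + ½aΔt²; chain segment to segment.
0–3 s: v starts 6 cm/s; Δx = 6·3 + ½·11·3² = 67.5 cm; v ends 39 cm/s.
3–8 s: v starts 39 cm/s; Δx = 39·5 + ½·7·5² = 282.5 cm; v ends 74 cm/s.
8–11 s: v starts 74 cm/s; Δx = 74·3 + ½·-10·3² = 177 cm; v ends 44 cm/s.
11–13 s: v starts 44 cm/s; Δx = 44·2 + ½·-2·2² = 84 cm; v ends 40 cm/s.
x(13) = 0 + Σ Δx = 611 cm.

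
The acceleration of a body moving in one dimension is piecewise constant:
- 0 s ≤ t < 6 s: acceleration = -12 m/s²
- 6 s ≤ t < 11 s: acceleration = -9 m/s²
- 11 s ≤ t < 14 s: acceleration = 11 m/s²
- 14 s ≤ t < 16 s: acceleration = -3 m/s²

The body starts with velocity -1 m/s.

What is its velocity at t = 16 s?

-91 m/s

Δv equals the area under the a-t graph; then v = v₀ + Δv.
0–6 s: -12 × 6 = -72 m/s
6–11 s: -9 × 5 = -45 m/s
11–14 s: 11 × 3 = 33 m/s
14–16 s: -3 × 2 = -6 m/s
Δv = -90 m/s, so v(16) = -1 + (-90) = -91 m/s.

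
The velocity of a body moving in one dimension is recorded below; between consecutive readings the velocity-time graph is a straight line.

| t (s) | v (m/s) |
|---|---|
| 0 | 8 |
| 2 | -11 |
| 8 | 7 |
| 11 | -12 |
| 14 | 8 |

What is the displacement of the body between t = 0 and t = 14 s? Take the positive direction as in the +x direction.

Net displacement equals the area under the velocity-time graph (areas below the axis count negative).
0–2 s: ½(8 + -11)(2) = -3 m
2–8 s: ½(-11 + 7)(6) = -12 m
8–11 s: ½(7 + -12)(3) = -7.5 m
11–14 s: ½(-12 + 8)(3) = -6 m
Net displacement = -28.5 m

-28.5 m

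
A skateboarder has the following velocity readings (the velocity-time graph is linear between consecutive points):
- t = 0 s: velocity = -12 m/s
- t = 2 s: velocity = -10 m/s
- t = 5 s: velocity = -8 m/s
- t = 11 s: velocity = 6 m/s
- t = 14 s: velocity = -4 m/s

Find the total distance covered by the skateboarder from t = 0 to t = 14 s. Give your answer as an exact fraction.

2738/35 m

Total distance travelled is ∫|v| dt — sum the magnitudes of each area piece.
0–2 s: |½(-12 + -10)(2)| = 22 m
2–5 s: |½(-10 + -8)(3)| = 27 m
5–11 s: v = 0 at t = 59/7 s; triangle areas 96/7 + 54/7 = 150/7 m
11–14 s: v = 0 at t = 12.8 s; triangle areas 5.4 + 2.4 = 7.8 m
Total distance = 2738/35 m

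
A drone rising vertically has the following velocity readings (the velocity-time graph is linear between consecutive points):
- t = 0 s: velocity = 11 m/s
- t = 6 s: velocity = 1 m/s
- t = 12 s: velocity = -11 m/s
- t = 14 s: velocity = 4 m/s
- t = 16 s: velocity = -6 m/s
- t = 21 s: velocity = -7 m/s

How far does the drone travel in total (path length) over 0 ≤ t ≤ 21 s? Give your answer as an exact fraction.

Total distance travelled is ∫|v| dt — sum the magnitudes of each area piece.
0–6 s: |½(11 + 1)(6)| = 36 m
6–12 s: v = 0 at t = 6.5 s; triangle areas 0.25 + 30.25 = 30.5 m
12–14 s: v = 0 at t = 202/15 s; triangle areas 121/15 + 16/15 = 137/15 m
14–16 s: v = 0 at t = 14.8 s; triangle areas 1.6 + 3.6 = 5.2 m
16–21 s: |½(-6 + -7)(5)| = 32.5 m
Total distance = 340/3 m

340/3 m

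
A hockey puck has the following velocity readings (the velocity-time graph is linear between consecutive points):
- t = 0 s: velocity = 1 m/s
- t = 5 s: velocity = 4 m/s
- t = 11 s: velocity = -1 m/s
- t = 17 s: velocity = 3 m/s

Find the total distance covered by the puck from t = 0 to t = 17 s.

Distance (not displacement) is the total path length: add the absolute areas under v-t.
0–5 s: |½(1 + 4)(5)| = 12.5 m
5–11 s: v = 0 at t = 9.8 s; triangle areas 9.6 + 0.6 = 10.2 m
11–17 s: v = 0 at t = 12.5 s; triangle areas 0.75 + 6.75 = 7.5 m
Total distance = 30.2 m

30.2 m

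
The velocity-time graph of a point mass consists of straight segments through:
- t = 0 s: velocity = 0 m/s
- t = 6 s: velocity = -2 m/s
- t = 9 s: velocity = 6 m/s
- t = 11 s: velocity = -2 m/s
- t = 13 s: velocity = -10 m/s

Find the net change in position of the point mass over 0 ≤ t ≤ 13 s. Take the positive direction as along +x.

-8 m

Net displacement equals the area under the velocity-time graph (areas below the axis count negative).
0–6 s: ½(0 + -2)(6) = -6 m
6–9 s: ½(-2 + 6)(3) = 6 m
9–11 s: ½(6 + -2)(2) = 4 m
11–13 s: ½(-2 + -10)(2) = -12 m
Net displacement = -8 m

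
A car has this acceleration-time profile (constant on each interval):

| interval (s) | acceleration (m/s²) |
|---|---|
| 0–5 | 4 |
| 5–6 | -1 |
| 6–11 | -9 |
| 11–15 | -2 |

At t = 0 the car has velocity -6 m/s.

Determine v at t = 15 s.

-40 m/s

Δv equals the area under the a-t graph; then v = v₀ + Δv.
0–5 s: 4 × 5 = 20 m/s
5–6 s: -1 × 1 = -1 m/s
6–11 s: -9 × 5 = -45 m/s
11–15 s: -2 × 4 = -8 m/s
Δv = -34 m/s, so v(15) = -6 + (-34) = -40 m/s.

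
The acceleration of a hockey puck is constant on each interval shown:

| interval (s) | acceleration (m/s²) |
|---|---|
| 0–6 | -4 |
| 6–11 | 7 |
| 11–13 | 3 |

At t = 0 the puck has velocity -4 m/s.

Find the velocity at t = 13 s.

Δv equals the area under the a-t graph; then v = v₀ + Δv.
0–6 s: -4 × 6 = -24 m/s
6–11 s: 7 × 5 = 35 m/s
11–13 s: 3 × 2 = 6 m/s
Δv = 17 m/s, so v(13) = -4 + (17) = 13 m/s.

13 m/s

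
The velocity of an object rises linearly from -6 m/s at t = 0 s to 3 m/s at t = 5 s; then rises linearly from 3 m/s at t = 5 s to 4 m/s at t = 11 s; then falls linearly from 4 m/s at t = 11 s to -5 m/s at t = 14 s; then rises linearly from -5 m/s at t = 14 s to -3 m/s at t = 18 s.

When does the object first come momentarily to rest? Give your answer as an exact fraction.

t = 10/3 s

v changes sign on 0–5 s (from -6 to 3); the graph is linear there, so v = 0 at t = 0 + (6)·(5 − 0)/(3 − -6) = 10/3 s.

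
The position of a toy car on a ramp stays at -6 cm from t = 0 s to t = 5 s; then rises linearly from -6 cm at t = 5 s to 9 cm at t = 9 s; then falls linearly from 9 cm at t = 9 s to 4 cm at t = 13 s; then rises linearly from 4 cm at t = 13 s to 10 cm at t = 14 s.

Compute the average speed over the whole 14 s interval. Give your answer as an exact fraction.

13/7 cm/s

Average speed = (total path length)/(elapsed time); on a piecewise-linear x-t graph the path length is Σ|Δx|.
0–5 s: |Δx| = |-6 − -6| = 0 cm
5–9 s: |Δx| = |9 − -6| = 15 cm
9–13 s: |Δx| = |4 − 9| = 5 cm
13–14 s: |Δx| = |10 − 4| = 6 cm
Total path = 26 cm; average speed = 26/14 = 13/7 cm/s.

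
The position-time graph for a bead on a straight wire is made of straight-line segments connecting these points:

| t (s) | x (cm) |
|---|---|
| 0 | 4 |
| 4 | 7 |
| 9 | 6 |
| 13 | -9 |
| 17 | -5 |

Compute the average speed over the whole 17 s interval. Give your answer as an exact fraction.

23/17 cm/s

Average speed = (total path length)/(elapsed time); on a piecewise-linear x-t graph the path length is Σ|Δx|.
0–4 s: |Δx| = |7 − 4| = 3 cm
4–9 s: |Δx| = |6 − 7| = 1 cm
9–13 s: |Δx| = |-9 − 6| = 15 cm
13–17 s: |Δx| = |-5 − -9| = 4 cm
Total path = 23 cm; average speed = 23/17 = 23/17 cm/s.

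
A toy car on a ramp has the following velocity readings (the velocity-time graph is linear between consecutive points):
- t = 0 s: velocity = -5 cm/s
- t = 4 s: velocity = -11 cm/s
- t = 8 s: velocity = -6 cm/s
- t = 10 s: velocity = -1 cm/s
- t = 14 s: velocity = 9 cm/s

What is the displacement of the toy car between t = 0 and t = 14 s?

Displacement is the signed area under the v-t curve.
0–4 s: ½(-5 + -11)(4) = -32 cm
4–8 s: ½(-11 + -6)(4) = -34 cm
8–10 s: ½(-6 + -1)(2) = -7 cm
10–14 s: ½(-1 + 9)(4) = 16 cm
Net displacement = -57 cm

-57 cm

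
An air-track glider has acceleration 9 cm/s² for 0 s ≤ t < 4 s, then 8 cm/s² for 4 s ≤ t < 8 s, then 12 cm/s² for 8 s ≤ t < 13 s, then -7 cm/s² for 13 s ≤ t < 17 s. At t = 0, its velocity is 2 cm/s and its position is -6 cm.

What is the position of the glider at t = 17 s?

On each constant-a segment, Δv = aΔt and Δx = v₀Δt + ½aΔt²; chain segment to segment.
0–4 s: v starts 2 cm/s; Δx = 2·4 + ½·9·4² = 80 cm; v ends 38 cm/s.
4–8 s: v starts 38 cm/s; Δx = 38·4 + ½·8·4² = 216 cm; v ends 70 cm/s.
8–13 s: v starts 70 cm/s; Δx = 70·5 + ½·12·5² = 500 cm; v ends 130 cm/s.
13–17 s: v starts 130 cm/s; Δx = 130·4 + ½·-7·4² = 464 cm; v ends 102 cm/s.
x(17) = -6 + Σ Δx = 1254 cm.

1254 cm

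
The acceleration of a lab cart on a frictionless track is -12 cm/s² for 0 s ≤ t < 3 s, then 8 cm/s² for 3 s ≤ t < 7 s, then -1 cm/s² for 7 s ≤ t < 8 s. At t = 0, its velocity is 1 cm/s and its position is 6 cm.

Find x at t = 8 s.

On each constant-a segment, Δv = aΔt and Δx = v₀Δt + ½aΔt²; chain segment to segment.
0–3 s: v starts 1 cm/s; Δx = 1·3 + ½·-12·3² = -51 cm; v ends -35 cm/s.
3–7 s: v starts -35 cm/s; Δx = -35·4 + ½·8·4² = -76 cm; v ends -3 cm/s.
7–8 s: v starts -3 cm/s; Δx = -3·1 + ½·-1·1² = -3.5 cm; v ends -4 cm/s.
x(8) = 6 + Σ Δx = -124.5 cm.

-124.5 cm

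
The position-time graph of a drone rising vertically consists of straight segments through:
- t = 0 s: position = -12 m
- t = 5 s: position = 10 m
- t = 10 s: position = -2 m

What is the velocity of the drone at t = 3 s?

Velocity is the slope of the x-t graph on 0–5 s: (10 − -12)/(5 − 0) = 4.4 m/s.

4.4 m/s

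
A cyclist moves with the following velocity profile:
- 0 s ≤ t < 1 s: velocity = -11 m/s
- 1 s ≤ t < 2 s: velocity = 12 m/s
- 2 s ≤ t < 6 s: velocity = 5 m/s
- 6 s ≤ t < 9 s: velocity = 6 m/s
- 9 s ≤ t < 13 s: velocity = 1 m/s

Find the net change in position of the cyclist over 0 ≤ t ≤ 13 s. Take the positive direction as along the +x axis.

43 m

Net displacement equals the area under the velocity-time graph (areas below the axis count negative).
0–1 s: -11 × 1 = -11 m
1–2 s: 12 × 1 = 12 m
2–6 s: 5 × 4 = 20 m
6–9 s: 6 × 3 = 18 m
9–13 s: 1 × 4 = 4 m
Net displacement = 43 m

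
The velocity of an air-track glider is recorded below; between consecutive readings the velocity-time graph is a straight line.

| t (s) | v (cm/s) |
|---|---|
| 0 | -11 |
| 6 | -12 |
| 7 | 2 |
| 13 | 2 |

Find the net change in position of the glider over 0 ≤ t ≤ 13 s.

Net displacement equals the area under the velocity-time graph (areas below the axis count negative).
0–6 s: ½(-11 + -12)(6) = -69 cm
6–7 s: ½(-12 + 2)(1) = -5 cm
7–13 s: 2 × 6 = 12 cm
Net displacement = -62 cm

-62 cm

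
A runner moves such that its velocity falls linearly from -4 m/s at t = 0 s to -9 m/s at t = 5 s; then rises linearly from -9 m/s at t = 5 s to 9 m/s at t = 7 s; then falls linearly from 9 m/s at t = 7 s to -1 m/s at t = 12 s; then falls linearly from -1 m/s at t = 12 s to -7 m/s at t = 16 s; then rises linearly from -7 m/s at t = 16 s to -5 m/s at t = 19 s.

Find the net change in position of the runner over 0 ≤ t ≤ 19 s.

Net displacement equals the area under the velocity-time graph (areas below the axis count negative).
0–5 s: ½(-4 + -9)(5) = -32.5 m
5–7 s: ½(-9 + 9)(2) = 0 m
7–12 s: ½(9 + -1)(5) = 20 m
12–16 s: ½(-1 + -7)(4) = -16 m
16–19 s: ½(-7 + -5)(3) = -18 m
Net displacement = -46.5 m

-46.5 m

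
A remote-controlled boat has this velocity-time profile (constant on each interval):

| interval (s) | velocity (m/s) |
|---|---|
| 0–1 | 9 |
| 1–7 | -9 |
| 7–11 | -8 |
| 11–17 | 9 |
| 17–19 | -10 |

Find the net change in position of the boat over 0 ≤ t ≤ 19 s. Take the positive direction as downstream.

Net displacement equals the area under the velocity-time graph (areas below the axis count negative).
0–1 s: 9 × 1 = 9 m
1–7 s: -9 × 6 = -54 m
7–11 s: -8 × 4 = -32 m
11–17 s: 9 × 6 = 54 m
17–19 s: -10 × 2 = -20 m
Net displacement = -43 m

-43 m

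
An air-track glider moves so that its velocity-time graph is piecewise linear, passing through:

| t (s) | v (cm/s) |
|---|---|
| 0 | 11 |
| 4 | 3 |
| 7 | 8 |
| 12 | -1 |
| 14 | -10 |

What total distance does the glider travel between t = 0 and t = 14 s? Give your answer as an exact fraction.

662/9 cm

Total distance travelled is ∫|v| dt — sum the magnitudes of each area piece.
0–4 s: |½(11 + 3)(4)| = 28 cm
4–7 s: |½(3 + 8)(3)| = 16.5 cm
7–12 s: v = 0 at t = 103/9 s; triangle areas 160/9 + 5/18 = 325/18 cm
12–14 s: |½(-1 + -10)(2)| = 11 cm
Total distance = 662/9 cm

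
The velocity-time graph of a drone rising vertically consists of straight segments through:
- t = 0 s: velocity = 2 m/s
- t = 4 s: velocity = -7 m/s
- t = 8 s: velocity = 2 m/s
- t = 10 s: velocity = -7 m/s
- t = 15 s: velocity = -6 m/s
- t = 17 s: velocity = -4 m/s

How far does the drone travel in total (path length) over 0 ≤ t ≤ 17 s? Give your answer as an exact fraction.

1295/18 m

Distance (not displacement) is the total path length: add the absolute areas under v-t.
0–4 s: v = 0 at t = 8/9 s; triangle areas 8/9 + 98/9 = 106/9 m
4–8 s: v = 0 at t = 64/9 s; triangle areas 98/9 + 8/9 = 106/9 m
8–10 s: v = 0 at t = 76/9 s; triangle areas 4/9 + 49/9 = 53/9 m
10–15 s: |½(-7 + -6)(5)| = 32.5 m
15–17 s: |½(-6 + -4)(2)| = 10 m
Total distance = 1295/18 m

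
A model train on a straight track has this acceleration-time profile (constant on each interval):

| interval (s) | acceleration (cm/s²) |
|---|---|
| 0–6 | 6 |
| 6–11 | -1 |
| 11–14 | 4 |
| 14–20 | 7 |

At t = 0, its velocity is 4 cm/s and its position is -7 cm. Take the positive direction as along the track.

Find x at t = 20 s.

843.5 cm

On each constant-a segment, Δv = aΔt and Δx = v₀Δt + ½aΔt²; chain segment to segment.
0–6 s: v starts 4 cm/s; Δx = 4·6 + ½·6·6² = 132 cm; v ends 40 cm/s.
6–11 s: v starts 40 cm/s; Δx = 40·5 + ½·-1·5² = 187.5 cm; v ends 35 cm/s.
11–14 s: v starts 35 cm/s; Δx = 35·3 + ½·4·3² = 123 cm; v ends 47 cm/s.
14–20 s: v starts 47 cm/s; Δx = 47·6 + ½·7·6² = 408 cm; v ends 89 cm/s.
x(20) = -7 + Σ Δx = 843.5 cm.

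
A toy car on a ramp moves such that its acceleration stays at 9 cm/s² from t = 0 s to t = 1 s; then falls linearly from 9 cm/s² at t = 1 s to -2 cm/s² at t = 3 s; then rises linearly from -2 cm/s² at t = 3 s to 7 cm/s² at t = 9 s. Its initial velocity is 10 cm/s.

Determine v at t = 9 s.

Δv equals the area under the a-t graph; then v = v₀ + Δv.
0–1 s: 9 × 1 = 9 cm/s
1–3 s: ½(9 + -2)(2) = 7 cm/s
3–9 s: ½(-2 + 7)(6) = 15 cm/s
Δv = 31 cm/s, so v(9) = 10 + (31) = 41 cm/s.

41 cm/s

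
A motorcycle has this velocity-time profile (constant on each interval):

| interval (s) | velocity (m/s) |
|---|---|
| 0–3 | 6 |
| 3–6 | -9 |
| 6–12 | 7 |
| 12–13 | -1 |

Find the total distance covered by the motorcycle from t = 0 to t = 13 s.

88 m

Total distance travelled is ∫|v| dt — sum the magnitudes of each area piece.
0–3 s: |6| × 3 = 18 m
3–6 s: |-9| × 3 = 27 m
6–12 s: |7| × 6 = 42 m
12–13 s: |-1| × 1 = 1 m
Total distance = 88 m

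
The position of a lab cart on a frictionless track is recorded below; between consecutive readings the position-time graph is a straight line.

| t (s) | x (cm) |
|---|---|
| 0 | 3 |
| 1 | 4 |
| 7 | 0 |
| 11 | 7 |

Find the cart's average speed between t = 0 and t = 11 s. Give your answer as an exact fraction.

Average speed = (total path length)/(elapsed time); on a piecewise-linear x-t graph the path length is Σ|Δx|.
0–1 s: |Δx| = |4 − 3| = 1 cm
1–7 s: |Δx| = |0 − 4| = 4 cm
7–11 s: |Δx| = |7 − 0| = 7 cm
Total path = 12 cm; average speed = 12/11 = 12/11 cm/s.

12/11 cm/s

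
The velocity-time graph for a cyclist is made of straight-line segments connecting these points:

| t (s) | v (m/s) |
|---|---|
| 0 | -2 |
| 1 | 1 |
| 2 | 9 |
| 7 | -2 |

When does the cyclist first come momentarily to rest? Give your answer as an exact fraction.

v changes sign on 0–1 s (from -2 to 1); the graph is linear there, so v = 0 at t = 0 + (2)·(1 − 0)/(1 − -2) = 2/3 s.

t = 2/3 s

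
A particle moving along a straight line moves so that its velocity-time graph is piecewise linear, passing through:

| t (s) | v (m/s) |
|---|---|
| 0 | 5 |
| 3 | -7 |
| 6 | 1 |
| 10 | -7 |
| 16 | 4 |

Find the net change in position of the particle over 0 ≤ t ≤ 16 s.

Net displacement equals the area under the velocity-time graph (areas below the axis count negative).
0–3 s: ½(5 + -7)(3) = -3 m
3–6 s: ½(-7 + 1)(3) = -9 m
6–10 s: ½(1 + -7)(4) = -12 m
10–16 s: ½(-7 + 4)(6) = -9 m
Net displacement = -33 m

-33 m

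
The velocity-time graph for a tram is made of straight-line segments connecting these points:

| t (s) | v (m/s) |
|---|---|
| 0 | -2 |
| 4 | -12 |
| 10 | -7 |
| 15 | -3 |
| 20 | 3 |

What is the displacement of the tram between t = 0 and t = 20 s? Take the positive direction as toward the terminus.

-110 m

Displacement is the signed area under the v-t curve.
0–4 s: ½(-2 + -12)(4) = -28 m
4–10 s: ½(-12 + -7)(6) = -57 m
10–15 s: ½(-7 + -3)(5) = -25 m
15–20 s: ½(-3 + 3)(5) = 0 m
Net displacement = -110 m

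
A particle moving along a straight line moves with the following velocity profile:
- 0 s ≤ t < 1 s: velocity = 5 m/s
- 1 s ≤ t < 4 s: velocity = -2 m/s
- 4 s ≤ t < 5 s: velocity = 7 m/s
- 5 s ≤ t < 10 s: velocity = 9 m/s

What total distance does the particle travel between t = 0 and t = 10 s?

Total distance travelled is ∫|v| dt — sum the magnitudes of each area piece.
0–1 s: |5| × 1 = 5 m
1–4 s: |-2| × 3 = 6 m
4–5 s: |7| × 1 = 7 m
5–10 s: |9| × 5 = 45 m
Total distance = 63 m

63 m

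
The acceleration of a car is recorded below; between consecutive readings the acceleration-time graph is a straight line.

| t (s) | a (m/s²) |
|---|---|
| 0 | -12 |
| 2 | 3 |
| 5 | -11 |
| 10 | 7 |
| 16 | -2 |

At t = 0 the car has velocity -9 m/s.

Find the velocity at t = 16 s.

-25 m/s

Δv equals the area under the a-t graph; then v = v₀ + Δv.
0–2 s: ½(-12 + 3)(2) = -9 m/s
2–5 s: ½(3 + -11)(3) = -12 m/s
5–10 s: ½(-11 + 7)(5) = -10 m/s
10–16 s: ½(7 + -2)(6) = 15 m/s
Δv = -16 m/s, so v(16) = -9 + (-16) = -25 m/s.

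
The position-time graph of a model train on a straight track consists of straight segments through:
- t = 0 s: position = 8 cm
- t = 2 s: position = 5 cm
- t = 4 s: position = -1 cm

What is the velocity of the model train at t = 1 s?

Velocity is the slope of the x-t graph on 0–2 s: (5 − 8)/(2 − 0) = -1.5 cm/s.

-1.5 cm/s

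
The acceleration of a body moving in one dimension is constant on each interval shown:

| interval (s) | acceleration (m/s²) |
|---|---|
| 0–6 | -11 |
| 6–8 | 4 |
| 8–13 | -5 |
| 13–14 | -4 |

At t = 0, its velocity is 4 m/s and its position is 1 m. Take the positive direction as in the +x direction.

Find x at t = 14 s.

On each constant-a segment, Δv = aΔt and Δx = v₀Δt + ½aΔt²; chain segment to segment.
0–6 s: v starts 4 m/s; Δx = 4·6 + ½·-11·6² = -174 m; v ends -62 m/s.
6–8 s: v starts -62 m/s; Δx = -62·2 + ½·4·2² = -116 m; v ends -54 m/s.
8–13 s: v starts -54 m/s; Δx = -54·5 + ½·-5·5² = -332.5 m; v ends -79 m/s.
13–14 s: v starts -79 m/s; Δx = -79·1 + ½·-4·1² = -81 m; v ends -83 m/s.
x(14) = 1 + Σ Δx = -702.5 m.

-702.5 m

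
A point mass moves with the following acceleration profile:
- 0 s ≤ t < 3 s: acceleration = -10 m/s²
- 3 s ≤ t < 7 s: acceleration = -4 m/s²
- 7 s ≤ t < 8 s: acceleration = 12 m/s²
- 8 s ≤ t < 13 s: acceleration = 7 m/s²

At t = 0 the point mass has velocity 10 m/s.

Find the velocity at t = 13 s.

11 m/s

Δv equals the area under the a-t graph; then v = v₀ + Δv.
0–3 s: -10 × 3 = -30 m/s
3–7 s: -4 × 4 = -16 m/s
7–8 s: 12 × 1 = 12 m/s
8–13 s: 7 × 5 = 35 m/s
Δv = 1 m/s, so v(13) = 10 + (1) = 11 m/s.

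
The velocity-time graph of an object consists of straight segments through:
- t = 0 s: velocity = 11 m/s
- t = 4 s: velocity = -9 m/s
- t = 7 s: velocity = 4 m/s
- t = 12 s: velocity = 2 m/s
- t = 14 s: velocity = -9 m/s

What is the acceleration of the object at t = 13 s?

Acceleration is the slope of the v-t graph on 12–14 s: (-9 − 2)/(14 − 12) = -5.5 m/s².

-5.5 m/s²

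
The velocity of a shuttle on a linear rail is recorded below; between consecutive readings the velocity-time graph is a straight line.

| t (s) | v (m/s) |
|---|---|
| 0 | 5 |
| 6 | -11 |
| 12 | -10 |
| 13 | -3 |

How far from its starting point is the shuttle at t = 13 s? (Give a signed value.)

-87.5 m

Displacement is the signed area under the v-t curve.
0–6 s: ½(5 + -11)(6) = -18 m
6–12 s: ½(-11 + -10)(6) = -63 m
12–13 s: ½(-10 + -3)(1) = -6.5 m
Net displacement = -87.5 m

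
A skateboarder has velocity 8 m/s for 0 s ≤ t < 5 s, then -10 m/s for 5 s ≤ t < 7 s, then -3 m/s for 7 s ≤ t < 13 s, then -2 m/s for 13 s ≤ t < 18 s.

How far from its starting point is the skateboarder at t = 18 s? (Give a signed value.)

-8 m

Net displacement equals the area under the velocity-time graph (areas below the axis count negative).
0–5 s: 8 × 5 = 40 m
5–7 s: -10 × 2 = -20 m
7–13 s: -3 × 6 = -18 m
13–18 s: -2 × 5 = -10 m
Net displacement = -8 m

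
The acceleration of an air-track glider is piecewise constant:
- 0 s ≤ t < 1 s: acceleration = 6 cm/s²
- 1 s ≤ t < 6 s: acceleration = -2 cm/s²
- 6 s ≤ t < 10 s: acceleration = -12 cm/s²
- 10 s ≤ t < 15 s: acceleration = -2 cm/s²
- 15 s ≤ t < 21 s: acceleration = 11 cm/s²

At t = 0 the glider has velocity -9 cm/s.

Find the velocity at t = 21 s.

-5 cm/s

Δv equals the area under the a-t graph; then v = v₀ + Δv.
0–1 s: 6 × 1 = 6 cm/s
1–6 s: -2 × 5 = -10 cm/s
6–10 s: -12 × 4 = -48 cm/s
10–15 s: -2 × 5 = -10 cm/s
15–21 s: 11 × 6 = 66 cm/s
Δv = 4 cm/s, so v(21) = -9 + (4) = -5 cm/s.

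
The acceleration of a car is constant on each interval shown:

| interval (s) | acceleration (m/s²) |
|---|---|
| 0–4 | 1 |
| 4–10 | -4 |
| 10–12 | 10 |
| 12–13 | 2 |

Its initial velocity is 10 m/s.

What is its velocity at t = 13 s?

Δv equals the area under the a-t graph; then v = v₀ + Δv.
0–4 s: 1 × 4 = 4 m/s
4–10 s: -4 × 6 = -24 m/s
10–12 s: 10 × 2 = 20 m/s
12–13 s: 2 × 1 = 2 m/s
Δv = 2 m/s, so v(13) = 10 + (2) = 12 m/s.

12 m/s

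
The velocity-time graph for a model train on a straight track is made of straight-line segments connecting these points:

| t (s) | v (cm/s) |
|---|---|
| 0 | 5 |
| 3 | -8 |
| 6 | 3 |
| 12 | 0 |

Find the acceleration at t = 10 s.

-0.5 cm/s²

Acceleration is the slope of the v-t graph on 6–12 s: (0 − 3)/(12 − 6) = -0.5 cm/s².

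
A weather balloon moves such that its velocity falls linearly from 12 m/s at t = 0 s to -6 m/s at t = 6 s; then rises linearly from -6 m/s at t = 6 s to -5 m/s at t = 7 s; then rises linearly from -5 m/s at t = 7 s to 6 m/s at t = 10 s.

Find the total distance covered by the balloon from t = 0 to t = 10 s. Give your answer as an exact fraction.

Distance (not displacement) is the total path length: add the absolute areas under v-t.
0–6 s: v = 0 at t = 4 s; triangle areas 24 + 6 = 30 m
6–7 s: |½(-6 + -5)(1)| = 5.5 m
7–10 s: v = 0 at t = 92/11 s; triangle areas 75/22 + 54/11 = 183/22 m
Total distance = 482/11 m

482/11 m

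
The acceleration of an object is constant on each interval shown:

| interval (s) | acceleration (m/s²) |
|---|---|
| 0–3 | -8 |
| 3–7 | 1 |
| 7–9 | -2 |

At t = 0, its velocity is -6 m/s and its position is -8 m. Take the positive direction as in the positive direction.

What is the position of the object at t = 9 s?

On each constant-a segment, Δv = aΔt and Δx = v₀Δt + ½aΔt²; chain segment to segment.
0–3 s: v starts -6 m/s; Δx = -6·3 + ½·-8·3² = -54 m; v ends -30 m/s.
3–7 s: v starts -30 m/s; Δx = -30·4 + ½·1·4² = -112 m; v ends -26 m/s.
7–9 s: v starts -26 m/s; Δx = -26·2 + ½·-2·2² = -56 m; v ends -30 m/s.
x(9) = -8 + Σ Δx = -230 m.

-230 m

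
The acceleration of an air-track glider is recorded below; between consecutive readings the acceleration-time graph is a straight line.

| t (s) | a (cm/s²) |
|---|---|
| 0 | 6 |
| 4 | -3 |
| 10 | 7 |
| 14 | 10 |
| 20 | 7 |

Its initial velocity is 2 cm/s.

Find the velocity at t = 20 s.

105 cm/s

Δv equals the area under the a-t graph; then v = v₀ + Δv.
0–4 s: ½(6 + -3)(4) = 6 cm/s
4–10 s: ½(-3 + 7)(6) = 12 cm/s
10–14 s: ½(7 + 10)(4) = 34 cm/s
14–20 s: ½(10 + 7)(6) = 51 cm/s
Δv = 103 cm/s, so v(20) = 2 + (103) = 105 cm/s.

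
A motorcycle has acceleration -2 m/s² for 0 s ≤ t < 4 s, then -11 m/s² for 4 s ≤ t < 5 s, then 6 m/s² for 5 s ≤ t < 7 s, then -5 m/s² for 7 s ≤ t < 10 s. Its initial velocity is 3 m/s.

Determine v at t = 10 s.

-19 m/s

Δv equals the area under the a-t graph; then v = v₀ + Δv.
0–4 s: -2 × 4 = -8 m/s
4–5 s: -11 × 1 = -11 m/s
5–7 s: 6 × 2 = 12 m/s
7–10 s: -5 × 3 = -15 m/s
Δv = -22 m/s, so v(10) = 3 + (-22) = -19 m/s.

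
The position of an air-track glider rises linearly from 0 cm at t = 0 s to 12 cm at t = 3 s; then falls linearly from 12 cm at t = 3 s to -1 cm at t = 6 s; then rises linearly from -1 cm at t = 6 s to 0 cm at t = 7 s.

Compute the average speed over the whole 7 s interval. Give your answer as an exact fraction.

26/7 cm/s

Average speed = (total path length)/(elapsed time); on a piecewise-linear x-t graph the path length is Σ|Δx|.
0–3 s: |Δx| = |12 − 0| = 12 cm
3–6 s: |Δx| = |-1 − 12| = 13 cm
6–7 s: |Δx| = |0 − -1| = 1 cm
Total path = 26 cm; average speed = 26/7 = 26/7 cm/s.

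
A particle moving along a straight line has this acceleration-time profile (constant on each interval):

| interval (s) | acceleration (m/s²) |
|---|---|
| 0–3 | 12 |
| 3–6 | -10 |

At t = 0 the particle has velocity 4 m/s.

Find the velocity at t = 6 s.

Δv equals the area under the a-t graph; then v = v₀ + Δv.
0–3 s: 12 × 3 = 36 m/s
3–6 s: -10 × 3 = -30 m/s
Δv = 6 m/s, so v(6) = 4 + (6) = 10 m/s.

10 m/s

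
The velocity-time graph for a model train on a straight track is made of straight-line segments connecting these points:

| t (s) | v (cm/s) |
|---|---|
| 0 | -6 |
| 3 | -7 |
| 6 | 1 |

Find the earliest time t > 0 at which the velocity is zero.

v changes sign on 3–6 s (from -7 to 1); the graph is linear there, so v = 0 at t = 3 + (7)·(6 − 3)/(1 − -7) = 5.625 s.

t = 5.625 s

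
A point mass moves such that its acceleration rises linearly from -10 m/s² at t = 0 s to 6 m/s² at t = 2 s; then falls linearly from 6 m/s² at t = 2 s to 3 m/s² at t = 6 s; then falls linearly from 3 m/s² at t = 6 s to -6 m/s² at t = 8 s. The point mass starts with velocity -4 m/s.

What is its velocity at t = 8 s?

7 m/s

Δv equals the area under the a-t graph; then v = v₀ + Δv.
0–2 s: ½(-10 + 6)(2) = -4 m/s
2–6 s: ½(6 + 3)(4) = 18 m/s
6–8 s: ½(3 + -6)(2) = -3 m/s
Δv = 11 m/s, so v(8) = -4 + (11) = 7 m/s.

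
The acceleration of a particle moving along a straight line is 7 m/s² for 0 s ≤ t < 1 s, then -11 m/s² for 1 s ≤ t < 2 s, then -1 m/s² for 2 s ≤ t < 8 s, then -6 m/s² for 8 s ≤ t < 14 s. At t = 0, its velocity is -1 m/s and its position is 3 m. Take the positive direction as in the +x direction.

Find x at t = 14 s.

-216 m

On each constant-a segment, Δv = aΔt and Δx = v₀Δt + ½aΔt²; chain segment to segment.
0–1 s: v starts -1 m/s; Δx = -1·1 + ½·7·1² = 2.5 m; v ends 6 m/s.
1–2 s: v starts 6 m/s; Δx = 6·1 + ½·-11·1² = 0.5 m; v ends -5 m/s.
2–8 s: v starts -5 m/s; Δx = -5·6 + ½·-1·6² = -48 m; v ends -11 m/s.
8–14 s: v starts -11 m/s; Δx = -11·6 + ½·-6·6² = -174 m; v ends -47 m/s.
x(14) = 3 + Σ Δx = -216 m.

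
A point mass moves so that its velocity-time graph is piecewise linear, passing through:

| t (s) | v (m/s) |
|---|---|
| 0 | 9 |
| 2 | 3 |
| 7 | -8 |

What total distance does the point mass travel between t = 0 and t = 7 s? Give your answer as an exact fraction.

629/22 m

Total distance travelled is ∫|v| dt — sum the magnitudes of each area piece.
0–2 s: |½(9 + 3)(2)| = 12 m
2–7 s: v = 0 at t = 37/11 s; triangle areas 45/22 + 160/11 = 365/22 m
Total distance = 629/22 m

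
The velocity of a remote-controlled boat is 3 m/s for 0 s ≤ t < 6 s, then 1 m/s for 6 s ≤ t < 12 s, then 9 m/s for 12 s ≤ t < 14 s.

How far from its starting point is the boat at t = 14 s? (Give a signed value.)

42 m

Net displacement equals the area under the velocity-time graph (areas below the axis count negative).
0–6 s: 3 × 6 = 18 m
6–12 s: 1 × 6 = 6 m
12–14 s: 9 × 2 = 18 m
Net displacement = 42 m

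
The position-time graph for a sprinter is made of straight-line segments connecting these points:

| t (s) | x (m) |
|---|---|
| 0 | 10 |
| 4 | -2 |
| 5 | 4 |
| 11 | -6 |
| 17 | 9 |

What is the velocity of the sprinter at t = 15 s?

Velocity is the slope of the x-t graph on 11–17 s: (9 − -6)/(17 − 11) = 2.5 m/s.

2.5 m/s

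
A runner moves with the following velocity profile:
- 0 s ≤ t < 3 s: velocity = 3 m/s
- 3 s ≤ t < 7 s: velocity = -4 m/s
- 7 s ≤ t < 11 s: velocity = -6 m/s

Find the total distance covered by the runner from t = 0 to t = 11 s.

Total distance travelled is ∫|v| dt — sum the magnitudes of each area piece.
0–3 s: |3| × 3 = 9 m
3–7 s: |-4| × 4 = 16 m
7–11 s: |-6| × 4 = 24 m
Total distance = 49 m

49 m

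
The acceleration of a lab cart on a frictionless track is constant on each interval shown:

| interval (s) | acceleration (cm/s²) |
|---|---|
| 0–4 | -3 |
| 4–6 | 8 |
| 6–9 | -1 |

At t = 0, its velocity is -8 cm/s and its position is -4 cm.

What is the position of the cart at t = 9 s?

-100.5 cm

On each constant-a segment, Δv = aΔt and Δx = v₀Δt + ½aΔt²; chain segment to segment.
0–4 s: v starts -8 cm/s; Δx = -8·4 + ½·-3·4² = -56 cm; v ends -20 cm/s.
4–6 s: v starts -20 cm/s; Δx = -20·2 + ½·8·2² = -24 cm; v ends -4 cm/s.
6–9 s: v starts -4 cm/s; Δx = -4·3 + ½·-1·3² = -16.5 cm; v ends -7 cm/s.
x(9) = -4 + Σ Δx = -100.5 cm.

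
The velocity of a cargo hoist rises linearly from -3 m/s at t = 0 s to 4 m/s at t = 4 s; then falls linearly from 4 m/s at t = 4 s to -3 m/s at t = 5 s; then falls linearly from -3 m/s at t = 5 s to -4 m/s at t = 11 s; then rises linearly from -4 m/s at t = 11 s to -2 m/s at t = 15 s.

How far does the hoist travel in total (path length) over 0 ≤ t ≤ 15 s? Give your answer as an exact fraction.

Total distance travelled is ∫|v| dt — sum the magnitudes of each area piece.
0–4 s: v = 0 at t = 12/7 s; triangle areas 18/7 + 32/7 = 50/7 m
4–5 s: v = 0 at t = 32/7 s; triangle areas 8/7 + 9/14 = 25/14 m
5–11 s: |½(-3 + -4)(6)| = 21 m
11–15 s: |½(-4 + -2)(4)| = 12 m
Total distance = 587/14 m

587/14 m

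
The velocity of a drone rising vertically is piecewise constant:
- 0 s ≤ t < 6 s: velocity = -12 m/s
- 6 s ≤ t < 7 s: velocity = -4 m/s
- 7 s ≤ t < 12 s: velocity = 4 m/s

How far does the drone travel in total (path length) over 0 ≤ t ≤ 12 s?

Total distance travelled is ∫|v| dt — sum the magnitudes of each area piece.
0–6 s: |-12| × 6 = 72 m
6–7 s: |-4| × 1 = 4 m
7–12 s: |4| × 5 = 20 m
Total distance = 96 m

96 m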